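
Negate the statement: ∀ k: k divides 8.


¬(∀ x: φ) = ∃ x: ¬φ, and ¬(∃ x: φ) = ∀ x: ¬φ.
Apply to the universal statement.

∃ k: ¬(k divides 8)


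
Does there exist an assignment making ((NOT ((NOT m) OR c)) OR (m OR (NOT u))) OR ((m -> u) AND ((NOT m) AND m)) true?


Search for a satisfying assignment over {c, m, u}.
Try c=F, m=F, u=F: the formula evaluates to T.
A satisfying assignment exists.

Satisfiable.


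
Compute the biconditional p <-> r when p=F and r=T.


Biconditional is true when both operands have the same truth value.
Substitute: p=F, r=T.
F <-> T evaluates to F.

F


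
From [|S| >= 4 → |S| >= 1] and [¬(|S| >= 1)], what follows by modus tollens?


Modus tollens: from (P → Q) and ¬Q, infer ¬P.
Q = '|S| >= 1' is denied; since P → Q, P must also fail.

Not (|S| >= 4).


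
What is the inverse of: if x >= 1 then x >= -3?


The inverse of (P → Q) is (¬P → ¬Q). It is equivalent to the converse, not to the original.
Here P = 'x >= 1' and Q = 'x >= -3'.

If not (x >= 1), then not (x >= -3).


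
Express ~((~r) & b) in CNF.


Step 1: Apply De Morgan: ¬((¬r) ∧ b) = ¬(¬r) ∨ ¬b.
Step 2: Eliminate any double negations (¬¬X = X).

r | (~b)


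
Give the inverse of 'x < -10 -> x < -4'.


The inverse of (P → Q) is (¬P → ¬Q). It is equivalent to the converse, not to the original.
Here P = 'x < -10' and Q = 'x < -4'.

If not (x < -10), then not (x < -4).


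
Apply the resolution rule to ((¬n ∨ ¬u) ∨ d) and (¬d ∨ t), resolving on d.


The clauses contain complementary literals d and ¬d.
Resolution eliminates this pair and disjoins the remaining literals (merging duplicates).

((¬n ∨ ¬u) ∨ t)


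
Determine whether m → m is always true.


Build the truth table over {m}:
m | φ
-----
F | T
T | T
Every row evaluates to true.

Yes, it is a tautology.


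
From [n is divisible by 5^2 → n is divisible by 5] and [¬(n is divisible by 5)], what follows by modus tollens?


Modus tollens: from (P → Q) and ¬Q, infer ¬P.
Q = 'n is divisible by 5' is denied; since P → Q, P must also fail.

Not (n is divisible by 5^2).


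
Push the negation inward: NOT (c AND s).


De Morgan: the negation of a conjunction is the disjunction of the negations.
Distribute NOT across AND, flipping it to OR, and negate each literal.

(NOT c) OR (NOT s)


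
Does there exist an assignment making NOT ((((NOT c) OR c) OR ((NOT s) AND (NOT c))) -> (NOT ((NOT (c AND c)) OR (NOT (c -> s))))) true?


Search for a satisfying assignment over {c, s}.
Try c=F, s=F: the formula evaluates to T.
A satisfying assignment exists.

Satisfiable.


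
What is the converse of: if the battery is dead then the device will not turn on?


The converse of (P → Q) is (Q → P). It is not in general equivalent to the original.
Here P = 'the battery is dead' and Q = 'the device will not turn on'.

If the device will not turn on, then the battery is dead.


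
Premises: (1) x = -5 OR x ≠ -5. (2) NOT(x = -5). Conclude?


Disjunctive syllogism: from (P ∨ Q) and ¬P, infer Q.
One disjunct, 'x = -5', is ruled out; the other must hold.

x ≠ -5


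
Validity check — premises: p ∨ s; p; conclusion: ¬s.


This is affirming a disjunct (fallacy). There exist truth assignments where the premises are all true but the conclusion is false.

Invalid.


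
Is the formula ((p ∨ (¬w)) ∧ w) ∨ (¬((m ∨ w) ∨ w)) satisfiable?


Search for a satisfying assignment over {m, p, w}.
Try m=F, p=F, w=F: the formula evaluates to T.
A satisfying assignment exists.

Satisfiable.


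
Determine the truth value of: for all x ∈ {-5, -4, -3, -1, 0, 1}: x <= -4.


Evaluate the predicate on each element: -5:T, -4:T, -3:F, -1:F, 0:F, 1:F.
Counterexample x = -3 fails the predicate.

F


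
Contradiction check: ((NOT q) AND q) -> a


Truth table over {a, q}:
a | q | φ
---------
F | F | T
T | F | T
F | T | T
T | T | T
Satisfying assignment at row 1: a=F, q=F gives T.

No, it is not a contradiction.


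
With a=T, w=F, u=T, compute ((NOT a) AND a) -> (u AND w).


Substitute a=T, w=F, u=T:
NOT a = F
(NOT a) AND a = F AND T = F
u AND w = T AND F = F
((NOT a) AND a) -> (u AND w) = F -> F = T

T


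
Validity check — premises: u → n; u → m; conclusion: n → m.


This is (no valid rule). There exist truth assignments where the premises are all true but the conclusion is false.

Invalid.


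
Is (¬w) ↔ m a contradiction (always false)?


Truth table over {m, w}:
m | w | φ
---------
F | F | F
T | F | T
F | T | T
T | T | F
Satisfying assignment at row 2: m=T, w=F gives T.

No, it is not a contradiction.


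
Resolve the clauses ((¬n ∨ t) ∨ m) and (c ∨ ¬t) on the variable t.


The clauses contain complementary literals t and ¬t.
Resolution eliminates this pair and disjoins the remaining literals (merging duplicates).

((¬n ∨ m) ∨ c)


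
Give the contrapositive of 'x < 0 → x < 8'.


The contrapositive of (P → Q) is (¬Q → ¬P); it is logically equivalent to the original.
Here P = 'x < 0' and Q = 'x < 8'.

If not (x < 8), then not (x < 0).


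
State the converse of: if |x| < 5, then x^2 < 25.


The converse of (P → Q) is (Q → P). It is not in general equivalent to the original.
Here P = '|x| < 5' and Q = 'x^2 < 25'.

If x^2 < 25, then |x| < 5.


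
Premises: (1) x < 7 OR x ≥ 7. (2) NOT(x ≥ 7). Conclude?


Disjunctive syllogism: from (P ∨ Q) and ¬P, infer Q.
One disjunct, 'x ≥ 7', is ruled out; the other must hold.

x < 7


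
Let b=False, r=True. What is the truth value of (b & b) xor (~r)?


Substitute b=False, r=True:
b & b = False & False = False
~r = False
(b & b) xor (~r) = False xor False = False

False


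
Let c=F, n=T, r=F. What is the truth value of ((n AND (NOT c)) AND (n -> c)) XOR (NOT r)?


Substitute c=F, n=T, r=F:
NOT c = T
n AND (NOT c) = T AND T = T
n -> c = T -> F = F
(n AND (NOT c)) AND (n -> c) = T AND F = F
NOT r = T
((n AND (NOT c)) AND (n -> c)) XOR (NOT r) = F XOR T = T

T


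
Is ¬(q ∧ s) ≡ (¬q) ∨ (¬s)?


Compare truth tables:
q | s | φ | ψ
-------------
F | F | T | T
T | F | T | T
F | T | T | T
T | T | F | F
The columns φ and ψ agree on every row.

Yes, they are logically equivalent.


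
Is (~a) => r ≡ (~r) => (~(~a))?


Compare truth tables:
a | r | φ | ψ
-------------
False | False | False | False
True | False | True | True
False | True | True | True
True | True | True | True
The columns φ and ψ agree on every row.

Yes, they are logically equivalent.


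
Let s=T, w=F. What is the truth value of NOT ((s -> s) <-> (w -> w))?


Substitute s=T, w=F:
s -> s = T -> T = T
w -> w = F -> F = T
(s -> s) <-> (w -> w) = T <-> T = T
NOT ((s -> s) <-> (w -> w)) = F

F


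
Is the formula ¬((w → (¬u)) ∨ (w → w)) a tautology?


Build the truth table over {u, w}:
u | w | φ
---------
F | F | F
T | F | F
F | T | F
T | T | F
Counterexample at row 1: with u=F, w=F, the formula is F.

No, it is not a tautology.


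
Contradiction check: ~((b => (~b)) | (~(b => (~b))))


Truth table over {b}:
b | φ
-----
False | False
True | False
Every row is false.

Yes, it is a contradiction.


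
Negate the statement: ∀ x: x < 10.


¬(∀ x: φ) = ∃ x: ¬φ, and ¬(∃ x: φ) = ∀ x: ¬φ.
Apply to the universal statement.

∃ x: ¬(x < 10)


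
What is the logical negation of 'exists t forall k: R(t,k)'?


Negation flips each quantifier (∀↔∃) and negates the inner predicate.
¬(exists t forall k: φ) = forall t exists k: ¬φ.

forall t exists k: ~(R(t,k))


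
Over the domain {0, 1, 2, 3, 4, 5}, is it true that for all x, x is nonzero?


Evaluate the predicate on each element: 0:F, 1:T, 2:T, 3:T, 4:T, 5:T.
Counterexample x = 0 fails the predicate.

F


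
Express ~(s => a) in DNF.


Step 1: Rewrite implication then negate: ¬(¬s ∨ a) = s ∧ ¬a.

s & (~a)


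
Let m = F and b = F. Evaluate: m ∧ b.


Conjunction is true only when both operands are true.
Substitute: m=F, b=F.
F ∧ F evaluates to F.

F


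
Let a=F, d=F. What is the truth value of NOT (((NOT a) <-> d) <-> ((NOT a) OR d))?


Substitute a=F, d=F:
NOT a = T
(NOT a) <-> d = T <-> F = F
NOT a = T
(NOT a) OR d = T OR F = T
((NOT a) <-> d) <-> ((NOT a) OR d) = F <-> T = F
NOT (((NOT a) <-> d) <-> ((NOT a) OR d)) = T

T


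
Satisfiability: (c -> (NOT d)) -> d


Search for a satisfying assignment over {c, d}.
Try c=F, d=T: the formula evaluates to T.
A satisfying assignment exists.

Satisfiable.


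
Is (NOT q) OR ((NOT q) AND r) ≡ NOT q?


Compare truth tables:
q | r | φ | ψ
-------------
F | F | T | T
T | F | F | F
F | T | T | T
T | T | F | F
The columns φ and ψ agree on every row.

Yes, they are logically equivalent.


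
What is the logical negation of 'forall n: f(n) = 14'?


¬(forall x: φ) = exists x: ¬φ, and ¬(exists x: φ) = forall x: ¬φ.
Apply to the universal statement.

exists n: ~(f(n) = 14)


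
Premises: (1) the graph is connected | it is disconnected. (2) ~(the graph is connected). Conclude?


Disjunctive syllogism: from (P ∨ Q) and ¬P, infer Q.
One disjunct, 'the graph is connected', is ruled out; the other must hold.

it is disconnected


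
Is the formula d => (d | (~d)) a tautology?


Build the truth table over {d}:
d | φ
-----
False | True
True | True
Every row evaluates to true.

Yes, it is a tautology.


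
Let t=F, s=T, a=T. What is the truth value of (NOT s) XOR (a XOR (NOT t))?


Substitute t=F, s=T, a=T:
NOT s = F
NOT t = T
a XOR (NOT t) = T XOR T = F
(NOT s) XOR (a XOR (NOT t)) = F XOR F = F

F


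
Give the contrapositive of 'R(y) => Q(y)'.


The contrapositive of (P → Q) is (¬Q → ¬P); it is logically equivalent to the original.
Here P = 'R(y)' and Q = 'Q(y)'.

If not (Q(y)), then not (R(y)).


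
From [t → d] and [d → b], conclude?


Hypothetical syllogism: from (P → Q) and (Q → R), infer (P → R).
Chain the two implications through the shared middle term 'd'.

t → b


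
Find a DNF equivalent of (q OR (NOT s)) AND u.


Step 1: Distribute ∧ over ∨: (q ∨ (¬s)) ∧ u = (q ∧ u) ∨ ((¬s) ∧ u).

(q AND u) OR ((NOT s) AND u)


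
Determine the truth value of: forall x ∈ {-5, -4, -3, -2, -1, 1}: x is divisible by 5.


Evaluate the predicate on each element: -5:True, -4:False, -3:False, -2:False, -1:False, 1:False.
Counterexample x = -4 fails the predicate.

False


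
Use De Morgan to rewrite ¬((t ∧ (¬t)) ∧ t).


De Morgan: the negation of a conjunction is the disjunction of the negations.
Distribute ¬ across ∧, flipping it to ∨, and negate each literal.

((¬t) ∨ t) ∨ (¬t)


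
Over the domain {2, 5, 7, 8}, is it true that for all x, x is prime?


Evaluate the predicate on each element: 2:T, 5:T, 7:T, 8:F.
Counterexample x = 8 fails the predicate.

F


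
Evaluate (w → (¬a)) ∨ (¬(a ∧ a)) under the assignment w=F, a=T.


Substitute w=F, a=T:
¬a = F
w → (¬a) = F → F = T
a ∧ a = T ∧ T = T
¬(a ∧ a) = F
(w → (¬a)) ∨ (¬(a ∧ a)) = T ∨ F = T

T


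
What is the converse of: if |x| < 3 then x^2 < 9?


The converse of (P → Q) is (Q → P). It is not in general equivalent to the original.
Here P = '|x| < 3' and Q = 'x^2 < 9'.

If x^2 < 9, then |x| < 3.


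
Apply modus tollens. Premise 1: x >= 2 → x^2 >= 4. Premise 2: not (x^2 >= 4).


Modus tollens: from (P → Q) and ¬Q, infer ¬P.
Q = 'x^2 >= 4' is denied; since P → Q, P must also fail.

Not (x >= 2).


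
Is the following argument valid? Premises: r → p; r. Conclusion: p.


This matches the form of modus ponens: the conclusion follows in every model of the premises.

Valid.


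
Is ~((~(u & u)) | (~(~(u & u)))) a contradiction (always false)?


Truth table over {u}:
u | φ
-----
False | False
True | False
Every row is false.

Yes, it is a contradiction.


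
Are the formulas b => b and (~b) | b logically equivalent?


Compare truth tables:
b | φ | ψ
---------
False | True | True
True | True | True
The columns φ and ψ agree on every row.

Yes, they are logically equivalent.


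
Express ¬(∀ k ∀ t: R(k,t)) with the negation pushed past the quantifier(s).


Negation flips each quantifier (∀↔∃) and negates the inner predicate.
¬(∀ k ∀ t: φ) = ∃ k ∃ t: ¬φ.

∃ k ∃ t: ¬(R(k,t))


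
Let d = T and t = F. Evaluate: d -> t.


Implication is false only when antecedent is true and consequent is false.
Substitute: d=T, t=F.
T -> F evaluates to F.

F


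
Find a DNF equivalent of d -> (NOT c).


Step 1: Rewrite d → (¬c) as ¬d ∨ (¬c).

(NOT d) OR (NOT c)


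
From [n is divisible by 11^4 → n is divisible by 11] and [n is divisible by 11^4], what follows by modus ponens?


Modus ponens: from (P → Q) and P, infer Q.
P = 'n is divisible by 11^4' is asserted, and P → Q holds, so Q follows.

n is divisible by 11.


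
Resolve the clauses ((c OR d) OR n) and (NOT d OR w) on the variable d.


The clauses contain complementary literals d and NOTd.
Resolution eliminates this pair and disjoins the remaining literals (merging duplicates).

((n OR c) OR w)


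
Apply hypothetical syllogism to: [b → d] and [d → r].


Hypothetical syllogism: from (P → Q) and (Q → R), infer (P → R).
Chain the two implications through the shared middle term 'd'.

b → r


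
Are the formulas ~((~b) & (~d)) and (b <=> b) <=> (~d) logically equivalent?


Compare truth tables:
b | d | φ | ψ
-------------
False | False | False | True
True | False | True | True
False | True | True | False
True | True | True | False
They differ at row 1 (b=False, d=False): φ=False but ψ=True.

No, they are not logically equivalent.


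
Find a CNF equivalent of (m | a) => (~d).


Step 1: Rewrite as ¬(m ∨ a) ∨ (¬d) = (¬m ∧ ¬a) ∨ (¬d).
Step 2: Distribute ∨ over ∧.

((~m) | (~d)) & ((~a) | (~d))


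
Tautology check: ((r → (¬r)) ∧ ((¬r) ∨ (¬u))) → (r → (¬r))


Build the truth table over {r, u}:
r | u | φ
---------
F | F | T
T | F | T
F | T | T
T | T | T
Every row evaluates to true.

Yes, it is a tautology.


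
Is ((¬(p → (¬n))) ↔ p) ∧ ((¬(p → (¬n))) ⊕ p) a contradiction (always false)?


Truth table over {n, p}:
n | p | φ
---------
F | F | F
T | F | F
F | T | F
T | T | F
Every row is false.

Yes, it is a contradiction.


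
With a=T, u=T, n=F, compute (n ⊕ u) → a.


Substitute a=T, u=T, n=F:
n ⊕ u = F ⊕ T = T
(n ⊕ u) → a = T → T = T

T


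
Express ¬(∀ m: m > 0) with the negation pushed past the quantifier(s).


¬(∀ x: φ) = ∃ x: ¬φ, and ¬(∃ x: φ) = ∀ x: ¬φ.
Apply to the universal statement.

∃ m: ¬(m > 0)


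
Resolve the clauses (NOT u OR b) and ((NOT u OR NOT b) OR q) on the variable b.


The clauses contain complementary literals b and NOTb.
Resolution eliminates this pair and disjoins the remaining literals (merging duplicates).

(NOT u OR q)


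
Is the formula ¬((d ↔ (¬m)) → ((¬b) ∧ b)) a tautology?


Build the truth table over {b, d, m}:
b | d | m | φ
-------------
F | F | F | F
T | F | F | F
F | T | F | T
T | T | F | T
F | F | T | T
T | F | T | T
F | T | T | F
T | T | T | F
Counterexample at row 1: with b=F, d=F, m=F, the formula is F.

No, it is not a tautology.


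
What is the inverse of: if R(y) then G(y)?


The inverse of (P → Q) is (¬P → ¬Q). It is equivalent to the converse, not to the original.
Here P = 'R(y)' and Q = 'G(y)'.

If not (R(y)), then not (G(y)).


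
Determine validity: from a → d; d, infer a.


This is affirming the consequent (fallacy). There exist truth assignments where the premises are all true but the conclusion is false.

Invalid.


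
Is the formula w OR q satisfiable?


Search for a satisfying assignment over {q, w}.
Try q=T, w=F: the formula evaluates to T.
A satisfying assignment exists.

Satisfiable.


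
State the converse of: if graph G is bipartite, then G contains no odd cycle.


The converse of (P → Q) is (Q → P). It is not in general equivalent to the original.
Here P = 'graph G is bipartite' and Q = 'G contains no odd cycle'.

If G contains no odd cycle, then graph G is bipartite.


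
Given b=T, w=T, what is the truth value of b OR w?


Disjunction is false only when both operands are false.
Substitute: b=T, w=T.
T OR T evaluates to T.

T


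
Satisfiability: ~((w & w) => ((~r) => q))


Search for a satisfying assignment over {q, r, w}.
Try q=False, r=False, w=True: the formula evaluates to True.
A satisfying assignment exists.

Satisfiable.


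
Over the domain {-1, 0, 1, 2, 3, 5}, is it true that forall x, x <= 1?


Evaluate the predicate on each element: -1:True, 0:True, 1:True, 2:False, 3:False, 5:False.
Counterexample x = 2 fails the predicate.

False


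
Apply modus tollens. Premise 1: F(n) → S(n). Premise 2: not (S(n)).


Modus tollens: from (P → Q) and ¬Q, infer ¬P.
Q = 'S(n)' is denied; since P → Q, P must also fail.

Not (F(n)).


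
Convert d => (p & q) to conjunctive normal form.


Step 1: Rewrite d → (p ∧ q) as ¬d ∨ (p ∧ q).
Step 2: Distribute ∨ over ∧.

((~d) | p) & ((~d) | q)


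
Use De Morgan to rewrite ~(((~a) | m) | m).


De Morgan: the negation of a disjunction is the conjunction of the negations.
Distribute ~ across |, flipping it to &, and negate each literal.

(a & (~m)) & (~m)


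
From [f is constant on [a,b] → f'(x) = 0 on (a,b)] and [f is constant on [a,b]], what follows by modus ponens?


Modus ponens: from (P → Q) and P, infer Q.
P = 'f is constant on [a,b]' is asserted, and P → Q holds, so Q follows.

f'(x) = 0 on (a,b).


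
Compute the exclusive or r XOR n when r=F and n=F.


Exclusive or is true when exactly one operand is true.
Substitute: r=F, n=F.
F XOR F evaluates to F.

F


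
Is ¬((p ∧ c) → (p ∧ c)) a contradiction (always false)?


Truth table over {c, p}:
c | p | φ
---------
F | F | F
T | F | F
F | T | F
T | T | F
Every row is false.

Yes, it is a contradiction.


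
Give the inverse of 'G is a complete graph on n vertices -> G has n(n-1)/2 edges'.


The inverse of (P → Q) is (¬P → ¬Q). It is equivalent to the converse, not to the original.
Here P = 'G is a complete graph on n vertices' and Q = 'G has n(n-1)/2 edges'.

If not (G is a complete graph on n vertices), then not (G has n(n-1)/2 edges).


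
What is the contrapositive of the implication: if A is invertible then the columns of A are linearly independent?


The contrapositive of (P → Q) is (¬Q → ¬P); it is logically equivalent to the original.
Here P = 'A is invertible' and Q = 'the columns of A are linearly independent'.

If not (the columns of A are linearly independent), then not (A is invertible).


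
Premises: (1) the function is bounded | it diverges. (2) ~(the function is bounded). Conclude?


Disjunctive syllogism: from (P ∨ Q) and ¬P, infer Q.
One disjunct, 'the function is bounded', is ruled out; the other must hold.

it diverges


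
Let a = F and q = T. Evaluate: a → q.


Implication is false only when antecedent is true and consequent is false.
Substitute: a=F, q=T.
F → T evaluates to T.

T


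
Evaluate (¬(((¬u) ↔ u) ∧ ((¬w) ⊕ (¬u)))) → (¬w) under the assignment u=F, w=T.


Substitute u=F, w=T:
¬u = T
(¬u) ↔ u = T ↔ F = F
¬w = F
¬u = T
(¬w) ⊕ (¬u) = F ⊕ T = T
((¬u) ↔ u) ∧ ((¬w) ⊕ (¬u)) = F ∧ T = F
¬(((¬u) ↔ u) ∧ ((¬w) ⊕ (¬u))) = T
¬w = F
(¬(((¬u) ↔ u) ∧ ((¬w) ⊕ (¬u)))) → (¬w) = T → F = F

F


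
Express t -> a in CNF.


Step 1: Rewrite t → a as ¬t ∨ a.

(NOT t) OR a


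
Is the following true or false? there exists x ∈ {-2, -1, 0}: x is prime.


Evaluate the predicate on each element: -2:F, -1:F, 0:F.
No element satisfies the predicate.

F


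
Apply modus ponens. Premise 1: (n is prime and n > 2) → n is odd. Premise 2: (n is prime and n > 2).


Modus ponens: from (P → Q) and P, infer Q.
P = '(n is prime and n > 2)' is asserted, and P → Q holds, so Q follows.

n is odd.


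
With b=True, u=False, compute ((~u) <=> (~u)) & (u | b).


Substitute b=True, u=False:
~u = True
~u = True
(~u) <=> (~u) = True <=> True = True
u | b = False | True = True
((~u) <=> (~u)) & (u | b) = True & True = True

True


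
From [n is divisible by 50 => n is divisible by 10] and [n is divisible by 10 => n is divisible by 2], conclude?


Hypothetical syllogism: from (P → Q) and (Q → R), infer (P → R).
Chain the two implications through the shared middle term 'n is divisible by 10'.

n is divisible by 50 => n is divisible by 2


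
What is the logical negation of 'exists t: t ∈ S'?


¬(forall x: φ) = exists x: ¬φ, and ¬(exists x: φ) = forall x: ¬φ.
Apply to the existential statement.

forall t: ~(t ∈ S)


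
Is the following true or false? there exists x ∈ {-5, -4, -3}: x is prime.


Evaluate the predicate on each element: -5:F, -4:F, -3:F.
No element satisfies the predicate.

F


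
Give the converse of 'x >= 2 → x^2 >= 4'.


The converse of (P → Q) is (Q → P). It is not in general equivalent to the original.
Here P = 'x >= 2' and Q = 'x^2 >= 4'.

If x^2 >= 4, then x >= 2.


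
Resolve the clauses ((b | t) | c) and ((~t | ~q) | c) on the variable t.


The clauses contain complementary literals t and ~t.
Resolution eliminates this pair and disjoins the remaining literals (merging duplicates).

((c | b) | ~q)


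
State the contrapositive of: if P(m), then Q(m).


The contrapositive of (P → Q) is (¬Q → ¬P); it is logically equivalent to the original.
Here P = 'P(m)' and Q = 'Q(m)'.

If not (Q(m)), then not (P(m)).


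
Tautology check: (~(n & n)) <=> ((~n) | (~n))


Build the truth table over {n}:
n | φ
-----
False | True
True | True
Every row evaluates to true.

Yes, it is a tautology.


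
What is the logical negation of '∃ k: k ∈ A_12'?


¬(∀ x: φ) = ∃ x: ¬φ, and ¬(∃ x: φ) = ∀ x: ¬φ.
Apply to the existential statement.

∀ k: ¬(k ∈ A_12)


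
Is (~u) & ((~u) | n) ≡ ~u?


Compare truth tables:
n | u | φ | ψ
-------------
False | False | True | True
True | False | True | True
False | True | False | False
True | True | False | False
The columns φ and ψ agree on every row.

Yes, they are logically equivalent.


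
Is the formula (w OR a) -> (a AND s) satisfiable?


Search for a satisfying assignment over {a, s, w}.
Try a=F, s=F, w=F: the formula evaluates to T.
A satisfying assignment exists.

Satisfiable.


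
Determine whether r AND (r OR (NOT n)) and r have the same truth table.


Compare truth tables:
n | r | φ | ψ
-------------
F | F | F | F
T | F | F | F
F | T | T | T
T | T | T | T
The columns φ and ψ agree on every row.

Yes, they are logically equivalent.


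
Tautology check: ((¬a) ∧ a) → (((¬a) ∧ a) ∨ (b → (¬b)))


Build the truth table over {a, b}:
a | b | φ
---------
F | F | T
T | F | T
F | T | T
T | T | T
Every row evaluates to true.

Yes, it is a tautology.


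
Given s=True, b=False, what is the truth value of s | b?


Disjunction is false only when both operands are false.
Substitute: s=True, b=False.
True | False evaluates to True.

True


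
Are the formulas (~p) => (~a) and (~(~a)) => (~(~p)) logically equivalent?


Compare truth tables:
a | p | φ | ψ
-------------
False | False | True | True
True | False | False | False
False | True | True | True
True | True | True | True
The columns φ and ψ agree on every row.

Yes, they are logically equivalent.


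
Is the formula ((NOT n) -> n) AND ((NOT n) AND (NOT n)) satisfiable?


Check all 2 assignments over {n}:
n | φ
-----
F | F
T | F
No assignment makes the formula true.

Unsatisfiable.


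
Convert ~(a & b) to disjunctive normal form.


Step 1: Apply De Morgan: ¬(a ∧ b) = ¬a ∨ ¬b.

(~a) | (~b)


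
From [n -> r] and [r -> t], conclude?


Hypothetical syllogism: from (P → Q) and (Q → R), infer (P → R).
Chain the two implications through the shared middle term 'r'.

n -> t


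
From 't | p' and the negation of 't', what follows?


Disjunctive syllogism: from (P ∨ Q) and ¬P, infer Q.
One disjunct, 't', is ruled out; the other must hold.

p


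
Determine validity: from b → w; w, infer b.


This is affirming the consequent (fallacy). There exist truth assignments where the premises are all true but the conclusion is false.

Invalid.


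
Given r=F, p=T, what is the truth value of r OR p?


Disjunction is false only when both operands are false.
Substitute: r=F, p=T.
F OR T evaluates to T.

T


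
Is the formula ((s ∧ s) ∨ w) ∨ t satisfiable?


Search for a satisfying assignment over {s, t, w}.
Try s=T, t=F, w=F: the formula evaluates to T.
A satisfying assignment exists.

Satisfiable.


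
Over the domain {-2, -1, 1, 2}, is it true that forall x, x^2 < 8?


Evaluate the predicate on each element: -2:True, -1:True, 1:True, 2:True.
Every element satisfies the predicate.

True


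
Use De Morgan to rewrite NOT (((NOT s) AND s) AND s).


De Morgan: the negation of a conjunction is the disjunction of the negations.
Distribute NOT across AND, flipping it to OR, and negate each literal.

(s OR (NOT s)) OR (NOT s)


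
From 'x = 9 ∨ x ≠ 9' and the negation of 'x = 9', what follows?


Disjunctive syllogism: from (P ∨ Q) and ¬P, infer Q.
One disjunct, 'x = 9', is ruled out; the other must hold.

x ≠ 9


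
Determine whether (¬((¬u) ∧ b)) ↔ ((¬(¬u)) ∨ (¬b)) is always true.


Build the truth table over {b, u}:
b | u | φ
---------
F | F | T
T | F | T
F | T | T
T | T | T
Every row evaluates to true.

Yes, it is a tautology.


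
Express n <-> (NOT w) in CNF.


Step 1: Rewrite n ↔ (¬w) as (n → (¬w)) ∧ ((¬w) → n).
Step 2: Rewrite each implication as a disjunction.
Step 3: Eliminate any double negations (¬¬X = X).

((NOT n) OR (NOT w)) AND (w OR n)


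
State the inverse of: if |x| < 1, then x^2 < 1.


The inverse of (P → Q) is (¬P → ¬Q). It is equivalent to the converse, not to the original.
Here P = '|x| < 1' and Q = 'x^2 < 1'.

If not (|x| < 1), then not (x^2 < 1).


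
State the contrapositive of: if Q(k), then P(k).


The contrapositive of (P → Q) is (¬Q → ¬P); it is logically equivalent to the original.
Here P = 'Q(k)' and Q = 'P(k)'.

If not (P(k)), then not (Q(k)).


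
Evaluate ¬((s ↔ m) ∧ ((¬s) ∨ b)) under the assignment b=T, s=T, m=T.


Substitute b=T, s=T, m=T:
s ↔ m = T ↔ T = T
¬s = F
(¬s) ∨ b = F ∨ T = T
(s ↔ m) ∧ ((¬s) ∨ b) = T ∧ T = T
¬((s ↔ m) ∧ ((¬s) ∨ b)) = F

F


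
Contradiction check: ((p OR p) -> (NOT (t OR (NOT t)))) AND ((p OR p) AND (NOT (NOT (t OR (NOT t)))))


Truth table over {p, t}:
p | t | φ
---------
F | F | F
T | F | F
F | T | F
T | T | F
Every row is false.

Yes, it is a contradiction.


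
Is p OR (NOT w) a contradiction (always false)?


Truth table over {p, w}:
p | w | φ
---------
F | F | T
T | F | T
F | T | F
T | T | T
Satisfying assignment at row 1: p=F, w=F gives T.

No, it is not a contradiction.


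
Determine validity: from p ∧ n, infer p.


This matches the form of conjunction elimination: the conclusion follows in every model of the premises.

Valid.


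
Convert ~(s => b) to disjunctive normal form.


Step 1: Rewrite implication then negate: ¬(¬s ∨ b) = s ∧ ¬b.

s & (~b)


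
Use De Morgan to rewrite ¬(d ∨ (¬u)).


De Morgan: the negation of a disjunction is the conjunction of the negations.
Distribute ¬ across ∨, flipping it to ∧, and negate each literal.

(¬d) ∧ u


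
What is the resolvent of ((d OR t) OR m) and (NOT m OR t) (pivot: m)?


The clauses contain complementary literals m and NOTm.
Resolution eliminates this pair and disjoins the remaining literals (merging duplicates).

(d OR t)


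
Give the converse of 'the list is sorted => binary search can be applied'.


The converse of (P → Q) is (Q → P). It is not in general equivalent to the original.
Here P = 'the list is sorted' and Q = 'binary search can be applied'.

If binary search can be applied, then the list is sorted.


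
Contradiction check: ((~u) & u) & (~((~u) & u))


Truth table over {u}:
u | φ
-----
False | False
True | False
Every row is false.

Yes, it is a contradiction.


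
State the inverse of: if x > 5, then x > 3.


The inverse of (P → Q) is (¬P → ¬Q). It is equivalent to the converse, not to the original.
Here P = 'x > 5' and Q = 'x > 3'.

If not (x > 5), then not (x > 3).


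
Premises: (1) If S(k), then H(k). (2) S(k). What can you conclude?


Modus ponens: from (P → Q) and P, infer Q.
P = 'S(k)' is asserted, and P → Q holds, so Q follows.

H(k).


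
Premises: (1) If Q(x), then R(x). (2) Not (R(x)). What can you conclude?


Modus tollens: from (P → Q) and ¬Q, infer ¬P.
Q = 'R(x)' is denied; since P → Q, P must also fail.

Not (Q(x)).


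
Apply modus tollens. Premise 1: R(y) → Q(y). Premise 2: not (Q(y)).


Modus tollens: from (P → Q) and ¬Q, infer ¬P.
Q = 'Q(y)' is denied; since P → Q, P must also fail.

Not (R(y)).


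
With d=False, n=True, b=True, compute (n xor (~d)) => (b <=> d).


Substitute d=False, n=True, b=True:
~d = True
n xor (~d) = True xor True = False
b <=> d = True <=> False = False
(n xor (~d)) => (b <=> d) = False => False = True

True


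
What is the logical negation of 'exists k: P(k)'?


¬(forall x: φ) = exists x: ¬φ, and ¬(exists x: φ) = forall x: ¬φ.
Apply to the existential statement.

forall k: ~(P(k))


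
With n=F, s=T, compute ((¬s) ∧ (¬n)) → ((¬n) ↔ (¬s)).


Substitute n=F, s=T:
¬s = F
¬n = T
(¬s) ∧ (¬n) = F ∧ T = F
¬n = T
¬s = F
(¬n) ↔ (¬s) = T ↔ F = F
((¬s) ∧ (¬n)) → ((¬n) ↔ (¬s)) = F → F = T

T


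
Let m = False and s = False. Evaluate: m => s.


Implication is false only when antecedent is true and consequent is false.
Substitute: m=False, s=False.
False => False evaluates to True.

True


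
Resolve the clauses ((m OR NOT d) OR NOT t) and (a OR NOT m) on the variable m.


The clauses contain complementary literals m and NOTm.
Resolution eliminates this pair and disjoins the remaining literals (merging duplicates).

((NOT d OR NOT t) OR a)


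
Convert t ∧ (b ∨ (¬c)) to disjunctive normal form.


Step 1: Distribute ∧ over ∨: t ∧ (b ∨ (¬c)) = (t ∧ b) ∨ (t ∧ (¬c)).

(t ∧ b) ∨ (t ∧ (¬c))


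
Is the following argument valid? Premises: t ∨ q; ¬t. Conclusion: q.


This matches the form of disjunctive syllogism: the conclusion follows in every model of the premises.

Valid.


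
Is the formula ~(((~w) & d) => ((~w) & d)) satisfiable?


Check all 4 assignments over {d, w}:
d | w | φ
---------
False | False | False
True | False | False
False | True | False
True | True | False
No assignment makes the formula true.

Unsatisfiable.


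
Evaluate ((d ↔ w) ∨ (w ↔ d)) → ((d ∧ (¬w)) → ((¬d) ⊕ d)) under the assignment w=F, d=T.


Substitute w=F, d=T:
d ↔ w = T ↔ F = F
w ↔ d = F ↔ T = F
(d ↔ w) ∨ (w ↔ d) = F ∨ F = F
¬w = T
d ∧ (¬w) = T ∧ T = T
¬d = F
(¬d) ⊕ d = F ⊕ T = T
(d ∧ (¬w)) → ((¬d) ⊕ d) = T → T = T
((d ↔ w) ∨ (w ↔ d)) → ((d ∧ (¬w)) → ((¬d) ⊕ d)) = F → T = T

T


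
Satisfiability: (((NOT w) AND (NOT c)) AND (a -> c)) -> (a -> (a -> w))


Search for a satisfying assignment over {a, c, w}.
Try a=F, c=F, w=F: the formula evaluates to T.
A satisfying assignment exists.

Satisfiable.


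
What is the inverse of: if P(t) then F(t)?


The inverse of (P → Q) is (¬P → ¬Q). It is equivalent to the converse, not to the original.
Here P = 'P(t)' and Q = 'F(t)'.

If not (P(t)), then not (F(t)).


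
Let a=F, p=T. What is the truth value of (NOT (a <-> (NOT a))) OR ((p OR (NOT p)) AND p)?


Substitute a=F, p=T:
NOT a = T
a <-> (NOT a) = F <-> T = F
NOT (a <-> (NOT a)) = T
NOT p = F
p OR (NOT p) = T OR F = T
(p OR (NOT p)) AND p = T AND T = T
(NOT (a <-> (NOT a))) OR ((p OR (NOT p)) AND p) = T OR T = T

T


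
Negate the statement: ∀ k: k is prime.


¬(∀ x: φ) = ∃ x: ¬φ, and ¬(∃ x: φ) = ∀ x: ¬φ.
Apply to the universal statement.

∃ k: ¬(k is prime)


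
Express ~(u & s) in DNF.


Step 1: Apply De Morgan: ¬(u ∧ s) = ¬u ∨ ¬s.

(~u) | (~s)


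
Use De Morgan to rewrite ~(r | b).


De Morgan: the negation of a disjunction is the conjunction of the negations.
Distribute ~ across |, flipping it to &, and negate each literal.

(~r) & (~b)


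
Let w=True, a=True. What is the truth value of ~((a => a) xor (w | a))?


Substitute w=True, a=True:
a => a = True => True = True
w | a = True | True = True
(a => a) xor (w | a) = True xor True = False
~((a => a) xor (w | a)) = True

True


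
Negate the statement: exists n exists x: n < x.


Negation flips each quantifier (∀↔∃) and negates the inner predicate.
¬(exists n exists x: φ) = forall n forall x: ¬φ.

forall n forall x: ~(n < x)


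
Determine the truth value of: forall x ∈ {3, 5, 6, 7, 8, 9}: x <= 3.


Evaluate the predicate on each element: 3:True, 5:False, 6:False, 7:False, 8:False, 9:False.
Counterexample x = 5 fails the predicate.

False


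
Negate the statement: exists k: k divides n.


¬(forall x: φ) = exists x: ¬φ, and ¬(exists x: φ) = forall x: ¬φ.
Apply to the existential statement.

forall k: ~(k divides n)


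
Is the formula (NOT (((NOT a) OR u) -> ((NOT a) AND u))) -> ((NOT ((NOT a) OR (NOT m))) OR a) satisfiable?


Search for a satisfying assignment over {a, m, u}.
Try a=T, m=F, u=F: the formula evaluates to T.
A satisfying assignment exists.

Satisfiable.


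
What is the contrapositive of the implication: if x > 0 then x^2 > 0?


The contrapositive of (P → Q) is (¬Q → ¬P); it is logically equivalent to the original.
Here P = 'x > 0' and Q = 'x^2 > 0'.

If not (x^2 > 0), then not (x > 0).


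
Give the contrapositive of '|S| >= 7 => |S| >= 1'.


The contrapositive of (P → Q) is (¬Q → ¬P); it is logically equivalent to the original.
Here P = '|S| >= 7' and Q = '|S| >= 1'.

If not (|S| >= 1), then not (|S| >= 7).


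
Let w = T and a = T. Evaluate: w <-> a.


Biconditional is true when both operands have the same truth value.
Substitute: w=T, a=T.
T <-> T evaluates to T.

T


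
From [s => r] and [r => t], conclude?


Hypothetical syllogism: from (P → Q) and (Q → R), infer (P → R).
Chain the two implications through the shared middle term 'r'.

s => t


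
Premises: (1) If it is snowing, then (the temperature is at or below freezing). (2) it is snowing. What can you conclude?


Modus ponens: from (P → Q) and P, infer Q.
P = 'it is snowing' is asserted, and P → Q holds, so Q follows.

(the temperature is at or below freezing).


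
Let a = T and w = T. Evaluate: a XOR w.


Exclusive or is true when exactly one operand is true.
Substitute: a=T, w=T.
T XOR T evaluates to F.

F


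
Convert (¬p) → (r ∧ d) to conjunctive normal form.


Step 1: Rewrite (¬p) → (r ∧ d) as ¬(¬p) ∨ (r ∧ d).
Step 2: Distribute ∨ over ∧.
Step 3: Eliminate any double negations (¬¬X = X).

(p ∨ r) ∧ (p ∨ d)


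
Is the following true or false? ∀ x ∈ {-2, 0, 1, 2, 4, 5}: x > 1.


Evaluate the predicate on each element: -2:F, 0:F, 1:F, 2:T, 4:T, 5:T.
Counterexample x = -2 fails the predicate.

F


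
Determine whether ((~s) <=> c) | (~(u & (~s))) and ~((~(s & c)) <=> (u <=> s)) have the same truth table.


Compare truth tables:
c | s | u | φ | ψ
-----------------
False | False | False | True | False
True | False | False | True | False
False | True | False | True | True
True | True | False | True | False
False | False | True | False | True
True | False | True | True | True
False | True | True | True | False
True | True | True | True | True
They differ at row 1 (c=False, s=False, u=False): φ=True but ψ=False.

No, they are not logically equivalent.


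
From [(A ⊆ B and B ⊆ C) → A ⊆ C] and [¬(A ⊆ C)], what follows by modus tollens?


Modus tollens: from (P → Q) and ¬Q, infer ¬P.
Q = 'A ⊆ C' is denied; since P → Q, P must also fail.

Not ((A ⊆ B and B ⊆ C)).


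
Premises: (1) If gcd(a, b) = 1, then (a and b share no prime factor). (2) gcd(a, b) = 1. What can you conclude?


Modus ponens: from (P → Q) and P, infer Q.
P = 'gcd(a, b) = 1' is asserted, and P → Q holds, so Q follows.

(a and b share no prime factor).


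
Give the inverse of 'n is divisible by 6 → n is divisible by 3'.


The inverse of (P → Q) is (¬P → ¬Q). It is equivalent to the converse, not to the original.
Here P = 'n is divisible by 6' and Q = 'n is divisible by 3'.

If not (n is divisible by 6), then not (n is divisible by 3).


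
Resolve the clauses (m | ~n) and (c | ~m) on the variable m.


The clauses contain complementary literals m and ~m.
Resolution eliminates this pair and disjoins the remaining literals (merging duplicates).

(~n | c)


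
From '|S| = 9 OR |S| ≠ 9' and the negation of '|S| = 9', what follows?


Disjunctive syllogism: from (P ∨ Q) and ¬P, infer Q.
One disjunct, '|S| = 9', is ruled out; the other must hold.

|S| ≠ 9


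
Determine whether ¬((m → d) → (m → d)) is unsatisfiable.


Truth table over {d, m}:
d | m | φ
---------
F | F | F
T | F | F
F | T | F
T | T | F
Every row is false.

Yes, it is a contradiction.


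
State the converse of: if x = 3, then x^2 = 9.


The converse of (P → Q) is (Q → P). It is not in general equivalent to the original.
Here P = 'x = 3' and Q = 'x^2 = 9'.

If x^2 = 9, then x = 3.


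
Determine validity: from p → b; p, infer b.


This matches the form of modus ponens: the conclusion follows in every model of the premises.

Valid.


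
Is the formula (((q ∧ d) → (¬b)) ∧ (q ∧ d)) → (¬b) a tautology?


Build the truth table over {b, d, q}:
b | d | q | φ
-------------
F | F | F | T
T | F | F | T
F | T | F | T
T | T | F | T
F | F | T | T
T | F | T | T
F | T | T | T
T | T | T | T
Every row evaluates to true.

Yes, it is a tautology.


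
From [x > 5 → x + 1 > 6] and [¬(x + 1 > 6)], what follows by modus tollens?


Modus tollens: from (P → Q) and ¬Q, infer ¬P.
Q = 'x + 1 > 6' is denied; since P → Q, P must also fail.

Not (x > 5).


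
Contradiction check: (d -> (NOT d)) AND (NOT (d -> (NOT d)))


Truth table over {d}:
d | φ
-----
F | F
T | F
Every row is false.

Yes, it is a contradiction.


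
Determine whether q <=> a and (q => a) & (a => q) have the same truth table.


Compare truth tables:
a | q | φ | ψ
-------------
False | False | True | True
True | False | False | False
False | True | False | False
True | True | True | True
The columns φ and ψ agree on every row.

Yes, they are logically equivalent.


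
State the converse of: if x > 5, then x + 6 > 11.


The converse of (P → Q) is (Q → P). It is not in general equivalent to the original.
Here P = 'x > 5' and Q = 'x + 6 > 11'.

If x + 6 > 11, then x > 5.


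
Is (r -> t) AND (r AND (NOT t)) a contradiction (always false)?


Truth table over {r, t}:
r | t | φ
---------
F | F | F
T | F | F
F | T | F
T | T | F
Every row is false.

Yes, it is a contradiction.


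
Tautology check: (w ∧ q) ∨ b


Build the truth table over {b, q, w}:
b | q | w | φ
-------------
F | F | F | F
T | F | F | T
F | T | F | F
T | T | F | T
F | F | T | F
T | F | T | T
F | T | T | T
T | T | T | T
Counterexample at row 1: with b=F, q=F, w=F, the formula is F.

No, it is not a tautology.
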